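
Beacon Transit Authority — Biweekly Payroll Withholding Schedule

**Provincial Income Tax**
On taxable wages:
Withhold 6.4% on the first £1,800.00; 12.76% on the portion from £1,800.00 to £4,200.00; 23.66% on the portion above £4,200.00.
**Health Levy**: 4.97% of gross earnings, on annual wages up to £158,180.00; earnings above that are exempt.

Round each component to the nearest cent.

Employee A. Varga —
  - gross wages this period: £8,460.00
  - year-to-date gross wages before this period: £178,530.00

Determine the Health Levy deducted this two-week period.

Health Levy: YTD £178,530.00 ≥ cap £158,180.00 → £0.00

£0.00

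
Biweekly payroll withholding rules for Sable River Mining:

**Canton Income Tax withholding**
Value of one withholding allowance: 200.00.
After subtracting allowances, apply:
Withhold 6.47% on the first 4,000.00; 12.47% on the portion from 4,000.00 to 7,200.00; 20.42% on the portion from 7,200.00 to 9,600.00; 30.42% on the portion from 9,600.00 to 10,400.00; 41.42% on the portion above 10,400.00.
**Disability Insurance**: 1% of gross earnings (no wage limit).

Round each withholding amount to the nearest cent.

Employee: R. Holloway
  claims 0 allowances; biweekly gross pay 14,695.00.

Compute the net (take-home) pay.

Canton Income Tax: taxable = 14,695.00
  1,391.28 + 41.42% × (14,695.00 − 10,400.00) = 1,391.28 + 41.42% × 4,295.00 = 3,170.27
Disability Insurance: 1% × 14,695.00 = 146.95
Total withheld: 3,170.27 + 146.95 = 3,317.22
Net pay: 14,695.00 − 3,317.22 = 11,377.78

11,377.78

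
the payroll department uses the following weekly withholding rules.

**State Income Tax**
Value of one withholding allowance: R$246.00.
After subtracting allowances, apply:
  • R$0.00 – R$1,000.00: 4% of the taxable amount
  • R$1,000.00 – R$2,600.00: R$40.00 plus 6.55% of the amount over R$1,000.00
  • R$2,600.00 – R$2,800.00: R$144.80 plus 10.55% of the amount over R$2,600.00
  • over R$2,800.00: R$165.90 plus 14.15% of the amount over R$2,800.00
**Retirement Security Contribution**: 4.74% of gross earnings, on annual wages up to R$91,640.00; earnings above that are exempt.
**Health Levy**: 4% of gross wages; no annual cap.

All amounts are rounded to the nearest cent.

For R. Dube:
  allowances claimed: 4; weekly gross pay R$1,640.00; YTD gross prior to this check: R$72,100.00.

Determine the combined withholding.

State Income Tax: taxable = R$1,640.00 − 4×R$246.00 = R$656.00
  4% × R$656.00 = R$26.24
Retirement Security Contribution: 4.74% × R$1,640.00 = R$77.74
Health Levy: 4% × R$1,640.00 = R$65.60
Total: R$26.24 + R$77.74 + R$65.60 = R$169.58

R$169.58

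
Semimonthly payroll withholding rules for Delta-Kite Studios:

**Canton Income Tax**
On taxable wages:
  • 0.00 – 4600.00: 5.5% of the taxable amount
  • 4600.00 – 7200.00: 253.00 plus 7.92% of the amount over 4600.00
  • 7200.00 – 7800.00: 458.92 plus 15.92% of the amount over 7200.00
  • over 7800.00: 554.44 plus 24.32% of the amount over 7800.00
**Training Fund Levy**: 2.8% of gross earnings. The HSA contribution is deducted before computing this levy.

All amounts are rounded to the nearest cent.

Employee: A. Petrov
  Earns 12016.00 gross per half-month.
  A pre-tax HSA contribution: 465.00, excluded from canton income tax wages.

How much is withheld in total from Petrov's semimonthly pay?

Canton Income Tax: taxable = 12016.00 − 465.00 = 11551.00
  554.44 + 24.32% × (11551.00 − 7800.00) = 554.44 + 24.32% × 3751.00 = 1466.68
Training Fund Levy: 2.8% × 11551.00 = 323.43
Total: 1466.68 + 323.43 = 1790.11

1790.11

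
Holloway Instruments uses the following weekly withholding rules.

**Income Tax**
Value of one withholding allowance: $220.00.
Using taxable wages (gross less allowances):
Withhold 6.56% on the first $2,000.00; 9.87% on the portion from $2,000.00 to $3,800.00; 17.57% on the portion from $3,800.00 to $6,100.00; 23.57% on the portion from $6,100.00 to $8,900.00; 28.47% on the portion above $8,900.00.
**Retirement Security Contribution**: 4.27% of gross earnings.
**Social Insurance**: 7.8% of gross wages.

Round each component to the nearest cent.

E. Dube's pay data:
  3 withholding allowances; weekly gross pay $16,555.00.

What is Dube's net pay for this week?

Income Tax: taxable = $16,555.00 − 3×$220.00 = $15,895.00
  $1,372.93 + 28.47% × ($15,895.00 − $8,900.00) = $1,372.93 + 28.47% × $6,995.00 = $3,364.41
Retirement Security Contribution: 4.27% × $16,555.00 = $706.90
Social Insurance: 7.8% × $16,555.00 = $1,291.29
Total withheld: $3,364.41 + $706.90 + $1,291.29 = $5,362.60
Net pay: $16,555.00 − $5,362.60 = $11,192.40

$11,192.40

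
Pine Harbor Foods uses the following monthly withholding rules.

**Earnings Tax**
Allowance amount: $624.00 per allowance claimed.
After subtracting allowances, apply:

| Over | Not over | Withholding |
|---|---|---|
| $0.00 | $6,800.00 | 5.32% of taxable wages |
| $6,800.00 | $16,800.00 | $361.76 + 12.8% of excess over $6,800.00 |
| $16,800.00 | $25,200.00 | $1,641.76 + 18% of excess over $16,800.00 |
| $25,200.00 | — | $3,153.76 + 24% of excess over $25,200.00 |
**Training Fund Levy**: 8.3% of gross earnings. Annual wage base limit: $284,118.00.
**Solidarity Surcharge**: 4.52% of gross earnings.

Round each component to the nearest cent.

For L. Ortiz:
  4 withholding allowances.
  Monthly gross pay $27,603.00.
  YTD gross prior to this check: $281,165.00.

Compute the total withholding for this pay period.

$4,629.78

Earnings Tax: taxable = $27,603.00 − 4×$624.00 = $25,107.00
  $1,641.76 + 18% × ($25,107.00 − $16,800.00) = $1,641.76 + 18% × $8,307.00 = $3,137.02
Training Fund Levy: cap $284,118.00 − YTD $281,165.00 = $2,953.00 subject; 8.3% × $2,953.00 = $245.10
Solidarity Surcharge: 4.52% × $27,603.00 = $1,247.66
Total: $3,137.02 + $245.10 + $1,247.66 = $4,629.78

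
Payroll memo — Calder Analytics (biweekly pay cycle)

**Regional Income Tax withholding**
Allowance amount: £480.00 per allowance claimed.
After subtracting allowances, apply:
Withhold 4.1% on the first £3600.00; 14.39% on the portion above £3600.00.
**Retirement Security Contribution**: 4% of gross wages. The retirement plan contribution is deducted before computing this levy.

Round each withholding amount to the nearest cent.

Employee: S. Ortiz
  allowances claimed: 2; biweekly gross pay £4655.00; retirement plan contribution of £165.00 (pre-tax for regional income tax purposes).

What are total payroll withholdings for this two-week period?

Regional Income Tax: taxable = £4655.00 − £165.00 − 2×£480.00 = £3530.00
  4.1% × £3530.00 = £144.73
Retirement Security Contribution: 4% × £4490.00 = £179.60
Total: £144.73 + £179.60 = £324.33

£324.33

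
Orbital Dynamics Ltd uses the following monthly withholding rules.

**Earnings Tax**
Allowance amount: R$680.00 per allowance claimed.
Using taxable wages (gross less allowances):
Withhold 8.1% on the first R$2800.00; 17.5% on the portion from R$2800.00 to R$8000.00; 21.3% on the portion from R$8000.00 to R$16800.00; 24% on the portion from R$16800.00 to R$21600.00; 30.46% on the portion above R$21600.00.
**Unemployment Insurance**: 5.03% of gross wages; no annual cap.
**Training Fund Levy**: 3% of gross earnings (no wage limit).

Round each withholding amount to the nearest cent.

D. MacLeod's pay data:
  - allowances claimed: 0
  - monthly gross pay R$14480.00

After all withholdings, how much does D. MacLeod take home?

Earnings Tax: taxable = R$14480.00
  R$1136.80 + 21.3% × (R$14480.00 − R$8000.00) = R$1136.80 + 21.3% × R$6480.00 = R$2517.04
Unemployment Insurance: 5.03% × R$14480.00 = R$728.34
Training Fund Levy: 3% × R$14480.00 = R$434.40
Total withheld: R$2517.04 + R$728.34 + R$434.40 = R$3679.78
Net pay: R$14480.00 − R$3679.78 = R$10800.22

R$10800.22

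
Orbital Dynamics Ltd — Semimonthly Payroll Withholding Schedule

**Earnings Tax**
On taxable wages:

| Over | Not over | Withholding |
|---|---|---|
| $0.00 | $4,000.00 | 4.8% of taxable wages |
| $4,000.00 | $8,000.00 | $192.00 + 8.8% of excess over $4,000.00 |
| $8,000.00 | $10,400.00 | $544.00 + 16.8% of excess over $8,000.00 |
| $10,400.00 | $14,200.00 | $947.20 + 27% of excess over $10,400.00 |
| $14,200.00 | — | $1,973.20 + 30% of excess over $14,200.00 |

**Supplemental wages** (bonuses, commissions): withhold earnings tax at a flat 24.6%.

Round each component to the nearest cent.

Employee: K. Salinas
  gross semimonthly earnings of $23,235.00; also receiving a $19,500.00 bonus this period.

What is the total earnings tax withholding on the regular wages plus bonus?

$9,480.70

Earnings Tax: taxable = $23,235.00
  $1,973.20 + 30% × ($23,235.00 − $14,200.00) = $1,973.20 + 30% × $9,035.00 = $4,683.70
Supplemental (24.6% flat on bonus): 24.6% × $19,500.00 = $4,797.00
Total earnings tax: $4,683.70 + $4,797.00 = $9,480.70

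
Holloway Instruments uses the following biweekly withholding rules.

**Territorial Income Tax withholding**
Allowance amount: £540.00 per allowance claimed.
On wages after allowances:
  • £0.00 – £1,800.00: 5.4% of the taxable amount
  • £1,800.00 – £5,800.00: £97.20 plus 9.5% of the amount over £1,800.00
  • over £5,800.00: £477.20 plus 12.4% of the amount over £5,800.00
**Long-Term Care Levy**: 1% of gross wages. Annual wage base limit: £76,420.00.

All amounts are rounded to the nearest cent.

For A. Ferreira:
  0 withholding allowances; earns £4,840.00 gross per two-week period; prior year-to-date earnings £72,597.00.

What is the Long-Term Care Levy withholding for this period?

Long-Term Care Levy: cap £76,420.00 − YTD £72,597.00 = £3,823.00 subject; 1% × £3,823.00 = £38.23

£38.23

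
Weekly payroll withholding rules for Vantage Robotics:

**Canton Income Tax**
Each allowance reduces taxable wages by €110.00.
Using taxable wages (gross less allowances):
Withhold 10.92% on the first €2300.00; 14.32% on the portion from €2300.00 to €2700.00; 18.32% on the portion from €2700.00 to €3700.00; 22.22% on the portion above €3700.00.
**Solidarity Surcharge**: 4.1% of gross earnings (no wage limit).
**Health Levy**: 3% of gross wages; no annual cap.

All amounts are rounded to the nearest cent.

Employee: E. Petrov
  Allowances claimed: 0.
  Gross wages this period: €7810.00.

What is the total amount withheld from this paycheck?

€1959.39

Canton Income Tax: taxable = €7810.00
  €491.64 + 22.22% × (€7810.00 − €3700.00) = €491.64 + 22.22% × €4110.00 = €1404.88
Solidarity Surcharge: 4.1% × €7810.00 = €320.21
Health Levy: 3% × €7810.00 = €234.30
Total: €1404.88 + €320.21 + €234.30 = €1959.39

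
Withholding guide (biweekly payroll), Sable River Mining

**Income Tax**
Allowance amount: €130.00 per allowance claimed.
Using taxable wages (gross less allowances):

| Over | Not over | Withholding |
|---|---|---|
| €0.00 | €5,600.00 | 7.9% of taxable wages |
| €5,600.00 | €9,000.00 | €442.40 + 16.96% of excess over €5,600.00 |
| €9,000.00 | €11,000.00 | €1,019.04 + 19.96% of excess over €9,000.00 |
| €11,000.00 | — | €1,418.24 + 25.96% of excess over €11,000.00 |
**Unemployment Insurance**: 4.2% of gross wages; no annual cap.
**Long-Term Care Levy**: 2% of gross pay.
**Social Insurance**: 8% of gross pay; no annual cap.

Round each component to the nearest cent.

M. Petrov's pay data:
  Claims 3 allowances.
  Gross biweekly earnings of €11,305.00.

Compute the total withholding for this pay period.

Income Tax: taxable = €11,305.00 − 3×€130.00 = €10,915.00
  €1,019.04 + 19.96% × (€10,915.00 − €9,000.00) = €1,019.04 + 19.96% × €1,915.00 = €1,401.27
Unemployment Insurance: 4.2% × €11,305.00 = €474.81
Long-Term Care Levy: 2% × €11,305.00 = €226.10
Social Insurance: 8% × €11,305.00 = €904.40
Total: €1,401.27 + €474.81 + €226.10 + €904.40 = €3,006.58

€3,006.58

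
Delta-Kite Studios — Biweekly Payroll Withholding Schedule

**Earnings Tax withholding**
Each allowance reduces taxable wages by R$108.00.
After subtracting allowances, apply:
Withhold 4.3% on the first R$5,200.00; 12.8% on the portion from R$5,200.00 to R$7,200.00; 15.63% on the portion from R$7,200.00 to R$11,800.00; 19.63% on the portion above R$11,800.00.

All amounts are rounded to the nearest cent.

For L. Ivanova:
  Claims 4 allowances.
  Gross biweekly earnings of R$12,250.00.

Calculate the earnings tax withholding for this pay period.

Earnings Tax: taxable = R$12,250.00 − 4×R$108.00 = R$11,818.00
  R$1,198.58 + 19.63% × (R$11,818.00 − R$11,800.00) = R$1,198.58 + 19.63% × R$18.00 = R$1,202.11

R$1,202.11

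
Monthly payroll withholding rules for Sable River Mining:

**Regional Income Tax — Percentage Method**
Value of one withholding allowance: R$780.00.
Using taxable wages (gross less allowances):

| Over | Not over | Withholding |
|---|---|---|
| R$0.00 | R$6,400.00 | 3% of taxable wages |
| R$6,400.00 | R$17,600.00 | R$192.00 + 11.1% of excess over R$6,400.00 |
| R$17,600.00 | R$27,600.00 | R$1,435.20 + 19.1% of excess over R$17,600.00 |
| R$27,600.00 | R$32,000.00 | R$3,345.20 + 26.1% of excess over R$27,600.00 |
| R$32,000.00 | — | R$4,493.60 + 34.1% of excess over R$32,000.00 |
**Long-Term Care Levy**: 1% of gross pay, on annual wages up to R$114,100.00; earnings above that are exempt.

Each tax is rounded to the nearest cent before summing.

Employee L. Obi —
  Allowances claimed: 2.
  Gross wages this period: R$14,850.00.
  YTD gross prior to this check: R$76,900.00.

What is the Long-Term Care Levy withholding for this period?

Long-Term Care Levy: 1% × R$14,850.00 = R$148.50

R$148.50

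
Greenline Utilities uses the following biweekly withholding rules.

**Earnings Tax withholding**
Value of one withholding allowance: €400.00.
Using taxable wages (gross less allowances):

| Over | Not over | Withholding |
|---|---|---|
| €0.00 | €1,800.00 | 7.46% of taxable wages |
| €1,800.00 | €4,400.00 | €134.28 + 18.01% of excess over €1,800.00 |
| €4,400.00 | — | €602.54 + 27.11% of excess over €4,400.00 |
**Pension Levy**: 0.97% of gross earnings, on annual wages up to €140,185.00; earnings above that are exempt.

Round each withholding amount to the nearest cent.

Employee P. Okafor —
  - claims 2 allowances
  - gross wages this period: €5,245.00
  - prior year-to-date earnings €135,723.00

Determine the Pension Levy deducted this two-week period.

€43.28

Pension Levy: cap €140,185.00 − YTD €135,723.00 = €4,462.00 subject; 0.97% × €4,462.00 = €43.28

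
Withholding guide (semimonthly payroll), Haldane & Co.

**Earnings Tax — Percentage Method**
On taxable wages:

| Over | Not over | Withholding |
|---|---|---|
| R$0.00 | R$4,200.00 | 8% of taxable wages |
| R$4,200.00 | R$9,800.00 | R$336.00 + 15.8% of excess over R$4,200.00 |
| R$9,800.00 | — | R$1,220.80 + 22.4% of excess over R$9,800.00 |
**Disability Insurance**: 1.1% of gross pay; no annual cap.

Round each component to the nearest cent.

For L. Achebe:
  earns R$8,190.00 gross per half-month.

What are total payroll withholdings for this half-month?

Earnings Tax: taxable = R$8,190.00
  R$336.00 + 15.8% × (R$8,190.00 − R$4,200.00) = R$336.00 + 15.8% × R$3,990.00 = R$966.42
Disability Insurance: 1.1% × R$8,190.00 = R$90.09
Total: R$966.42 + R$90.09 = R$1,056.51

R$1,056.51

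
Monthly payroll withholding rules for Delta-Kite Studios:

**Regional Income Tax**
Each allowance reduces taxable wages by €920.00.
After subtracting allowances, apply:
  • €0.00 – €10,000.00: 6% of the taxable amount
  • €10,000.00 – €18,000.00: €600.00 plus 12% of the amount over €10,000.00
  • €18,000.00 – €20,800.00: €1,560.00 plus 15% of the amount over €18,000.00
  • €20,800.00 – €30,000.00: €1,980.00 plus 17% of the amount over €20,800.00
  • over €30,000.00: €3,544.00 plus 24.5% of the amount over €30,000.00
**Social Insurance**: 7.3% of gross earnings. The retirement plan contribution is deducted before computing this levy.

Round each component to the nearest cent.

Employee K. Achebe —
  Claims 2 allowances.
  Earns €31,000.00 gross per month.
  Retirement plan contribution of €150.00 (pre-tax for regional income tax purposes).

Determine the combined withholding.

Regional Income Tax: taxable = €31,000.00 − €150.00 − 2×€920.00 = €29,010.00
  €1,980.00 + 17% × (€29,010.00 − €20,800.00) = €1,980.00 + 17% × €8,210.00 = €3,375.70
Social Insurance: 7.3% × €30,850.00 = €2,252.05
Total: €3,375.70 + €2,252.05 = €5,627.75

€5,627.75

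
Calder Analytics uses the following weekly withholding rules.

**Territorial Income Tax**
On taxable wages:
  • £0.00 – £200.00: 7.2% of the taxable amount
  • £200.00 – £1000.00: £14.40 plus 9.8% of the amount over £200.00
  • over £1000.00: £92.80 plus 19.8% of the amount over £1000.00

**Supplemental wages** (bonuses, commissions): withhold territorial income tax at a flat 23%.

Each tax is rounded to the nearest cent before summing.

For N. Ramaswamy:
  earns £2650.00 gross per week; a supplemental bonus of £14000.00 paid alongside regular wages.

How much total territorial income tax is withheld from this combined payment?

£3639.50

Territorial Income Tax: taxable = £2650.00
  £92.80 + 19.8% × (£2650.00 − £1000.00) = £92.80 + 19.8% × £1650.00 = £419.50
Supplemental (23% flat on bonus): 23% × £14000.00 = £3220.00
Total territorial income tax: £419.50 + £3220.00 = £3639.50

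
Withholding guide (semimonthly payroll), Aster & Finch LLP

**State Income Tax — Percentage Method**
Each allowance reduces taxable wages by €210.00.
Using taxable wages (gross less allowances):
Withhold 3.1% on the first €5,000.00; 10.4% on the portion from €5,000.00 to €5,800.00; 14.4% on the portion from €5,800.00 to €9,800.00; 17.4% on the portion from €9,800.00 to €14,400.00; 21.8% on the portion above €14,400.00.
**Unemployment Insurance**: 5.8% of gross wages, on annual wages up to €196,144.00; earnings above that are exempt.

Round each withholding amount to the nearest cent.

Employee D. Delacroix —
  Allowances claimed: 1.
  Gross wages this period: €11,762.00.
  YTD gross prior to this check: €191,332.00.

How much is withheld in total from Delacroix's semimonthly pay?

State Income Tax: taxable = €11,762.00 − 1×€210.00 = €11,552.00
  €814.20 + 17.4% × (€11,552.00 − €9,800.00) = €814.20 + 17.4% × €1,752.00 = €1,119.05
Unemployment Insurance: cap €196,144.00 − YTD €191,332.00 = €4,812.00 subject; 5.8% × €4,812.00 = €279.10
Total: €1,119.05 + €279.10 = €1,398.15

€1,398.15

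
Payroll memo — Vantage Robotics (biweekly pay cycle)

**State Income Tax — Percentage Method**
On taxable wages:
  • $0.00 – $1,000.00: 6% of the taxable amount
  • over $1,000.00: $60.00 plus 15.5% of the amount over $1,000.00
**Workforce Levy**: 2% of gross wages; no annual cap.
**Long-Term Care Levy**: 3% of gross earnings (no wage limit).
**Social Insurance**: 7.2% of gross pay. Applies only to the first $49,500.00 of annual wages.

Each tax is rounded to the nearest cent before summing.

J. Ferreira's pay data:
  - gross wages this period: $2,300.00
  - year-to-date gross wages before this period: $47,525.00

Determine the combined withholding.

State Income Tax: taxable = $2,300.00
  $60.00 + 15.5% × ($2,300.00 − $1,000.00) = $60.00 + 15.5% × $1,300.00 = $261.50
Workforce Levy: 2% × $2,300.00 = $46.00
Long-Term Care Levy: 3% × $2,300.00 = $69.00
Social Insurance: cap $49,500.00 − YTD $47,525.00 = $1,975.00 subject; 7.2% × $1,975.00 = $142.20
Total: $261.50 + $46.00 + $69.00 + $142.20 = $518.70

$518.70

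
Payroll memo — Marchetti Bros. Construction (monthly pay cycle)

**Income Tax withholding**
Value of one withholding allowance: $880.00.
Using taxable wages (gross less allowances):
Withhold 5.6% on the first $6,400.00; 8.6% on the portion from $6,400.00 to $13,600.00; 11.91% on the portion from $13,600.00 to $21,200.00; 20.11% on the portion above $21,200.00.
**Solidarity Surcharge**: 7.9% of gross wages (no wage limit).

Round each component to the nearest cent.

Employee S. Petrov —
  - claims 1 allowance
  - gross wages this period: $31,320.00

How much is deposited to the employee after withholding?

$25,104.80

Income Tax: taxable = $31,320.00 − 1×$880.00 = $30,440.00
  $1,882.76 + 20.11% × ($30,440.00 − $21,200.00) = $1,882.76 + 20.11% × $9,240.00 = $3,740.92
Solidarity Surcharge: 7.9% × $31,320.00 = $2,474.28
Total withheld: $3,740.92 + $2,474.28 = $6,215.20
Net pay: $31,320.00 − $6,215.20 = $25,104.80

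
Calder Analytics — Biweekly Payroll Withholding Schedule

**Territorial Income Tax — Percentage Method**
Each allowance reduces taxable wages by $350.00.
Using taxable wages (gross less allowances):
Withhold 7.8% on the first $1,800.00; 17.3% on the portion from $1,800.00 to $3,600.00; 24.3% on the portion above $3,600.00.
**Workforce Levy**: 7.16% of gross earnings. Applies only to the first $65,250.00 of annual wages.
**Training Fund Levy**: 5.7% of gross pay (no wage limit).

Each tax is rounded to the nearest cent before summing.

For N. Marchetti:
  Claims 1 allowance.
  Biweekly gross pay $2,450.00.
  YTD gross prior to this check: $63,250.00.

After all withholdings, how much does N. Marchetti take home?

$1,974.85

Territorial Income Tax: taxable = $2,450.00 − 1×$350.00 = $2,100.00
  $140.40 + 17.3% × ($2,100.00 − $1,800.00) = $140.40 + 17.3% × $300.00 = $192.30
Workforce Levy: cap $65,250.00 − YTD $63,250.00 = $2,000.00 subject; 7.16% × $2,000.00 = $143.20
Training Fund Levy: 5.7% × $2,450.00 = $139.65
Total withheld: $192.30 + $143.20 + $139.65 = $475.15
Net pay: $2,450.00 − $475.15 = $1,974.85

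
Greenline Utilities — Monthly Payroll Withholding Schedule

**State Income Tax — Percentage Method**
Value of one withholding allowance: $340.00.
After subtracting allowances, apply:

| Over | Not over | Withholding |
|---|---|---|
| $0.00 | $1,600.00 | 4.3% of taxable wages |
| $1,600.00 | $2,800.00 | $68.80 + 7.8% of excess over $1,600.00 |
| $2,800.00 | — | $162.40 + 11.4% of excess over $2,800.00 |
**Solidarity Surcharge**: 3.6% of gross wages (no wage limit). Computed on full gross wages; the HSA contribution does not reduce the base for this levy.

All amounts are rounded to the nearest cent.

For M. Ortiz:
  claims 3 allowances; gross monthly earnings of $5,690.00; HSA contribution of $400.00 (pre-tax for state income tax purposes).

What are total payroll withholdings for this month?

State Income Tax: taxable = $5,690.00 − $400.00 − 3×$340.00 = $4,270.00
  $162.40 + 11.4% × ($4,270.00 − $2,800.00) = $162.40 + 11.4% × $1,470.00 = $329.98
Solidarity Surcharge: 3.6% × $5,690.00 = $204.84
Total: $329.98 + $204.84 = $534.82

$534.82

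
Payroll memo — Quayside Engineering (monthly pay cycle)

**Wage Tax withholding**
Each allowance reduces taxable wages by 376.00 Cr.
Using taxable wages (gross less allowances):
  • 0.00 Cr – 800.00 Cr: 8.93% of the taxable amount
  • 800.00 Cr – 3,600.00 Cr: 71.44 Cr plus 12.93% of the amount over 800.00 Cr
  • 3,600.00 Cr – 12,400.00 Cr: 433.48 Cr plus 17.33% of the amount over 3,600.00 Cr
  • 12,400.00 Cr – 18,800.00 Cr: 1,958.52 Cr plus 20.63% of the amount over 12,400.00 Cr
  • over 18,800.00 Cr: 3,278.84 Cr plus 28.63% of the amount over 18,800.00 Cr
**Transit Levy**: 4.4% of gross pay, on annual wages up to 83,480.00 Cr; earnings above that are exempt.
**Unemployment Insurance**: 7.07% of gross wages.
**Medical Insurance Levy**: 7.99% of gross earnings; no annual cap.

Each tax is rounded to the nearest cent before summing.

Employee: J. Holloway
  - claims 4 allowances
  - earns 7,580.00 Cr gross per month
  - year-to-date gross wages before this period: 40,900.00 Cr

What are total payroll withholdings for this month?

Wage Tax: taxable = 7,580.00 Cr − 4×376.00 Cr = 6,076.00 Cr
  433.48 Cr + 17.33% × (6,076.00 Cr − 3,600.00 Cr) = 433.48 Cr + 17.33% × 2,476.00 Cr = 862.57 Cr
Transit Levy: 4.4% × 7,580.00 Cr = 333.52 Cr
Unemployment Insurance: 7.07% × 7,580.00 Cr = 535.91 Cr
Medical Insurance Levy: 7.99% × 7,580.00 Cr = 605.64 Cr
Total: 862.57 Cr + 333.52 Cr + 535.91 Cr + 605.64 Cr = 2,337.64 Cr

2,337.64 Cr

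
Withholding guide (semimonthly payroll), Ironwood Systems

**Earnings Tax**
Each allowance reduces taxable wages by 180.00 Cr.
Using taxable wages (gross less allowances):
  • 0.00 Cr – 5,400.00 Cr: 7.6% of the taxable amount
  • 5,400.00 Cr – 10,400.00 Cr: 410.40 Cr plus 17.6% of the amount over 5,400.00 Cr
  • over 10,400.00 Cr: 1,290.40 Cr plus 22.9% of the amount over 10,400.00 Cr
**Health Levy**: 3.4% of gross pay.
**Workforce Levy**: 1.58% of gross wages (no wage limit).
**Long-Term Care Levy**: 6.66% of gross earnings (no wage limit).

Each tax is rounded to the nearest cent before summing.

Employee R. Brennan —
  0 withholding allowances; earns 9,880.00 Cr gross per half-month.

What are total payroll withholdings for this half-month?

Earnings Tax: taxable = 9,880.00 Cr
  410.40 Cr + 17.6% × (9,880.00 Cr − 5,400.00 Cr) = 410.40 Cr + 17.6% × 4,480.00 Cr = 1,198.88 Cr
Health Levy: 3.4% × 9,880.00 Cr = 335.92 Cr
Workforce Levy: 1.58% × 9,880.00 Cr = 156.10 Cr
Long-Term Care Levy: 6.66% × 9,880.00 Cr = 658.01 Cr
Total: 1,198.88 Cr + 335.92 Cr + 156.10 Cr + 658.01 Cr = 2,348.91 Cr

2,348.91 Cr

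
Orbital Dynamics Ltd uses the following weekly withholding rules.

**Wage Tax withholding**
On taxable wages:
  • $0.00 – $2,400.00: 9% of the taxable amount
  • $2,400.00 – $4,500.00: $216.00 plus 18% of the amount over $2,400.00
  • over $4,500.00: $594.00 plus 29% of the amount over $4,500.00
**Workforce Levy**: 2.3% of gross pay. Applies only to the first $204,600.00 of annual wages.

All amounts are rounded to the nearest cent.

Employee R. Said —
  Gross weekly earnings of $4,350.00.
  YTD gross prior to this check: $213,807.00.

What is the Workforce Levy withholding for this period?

$0.00

Workforce Levy: YTD $213,807.00 ≥ cap $204,600.00 → $0.00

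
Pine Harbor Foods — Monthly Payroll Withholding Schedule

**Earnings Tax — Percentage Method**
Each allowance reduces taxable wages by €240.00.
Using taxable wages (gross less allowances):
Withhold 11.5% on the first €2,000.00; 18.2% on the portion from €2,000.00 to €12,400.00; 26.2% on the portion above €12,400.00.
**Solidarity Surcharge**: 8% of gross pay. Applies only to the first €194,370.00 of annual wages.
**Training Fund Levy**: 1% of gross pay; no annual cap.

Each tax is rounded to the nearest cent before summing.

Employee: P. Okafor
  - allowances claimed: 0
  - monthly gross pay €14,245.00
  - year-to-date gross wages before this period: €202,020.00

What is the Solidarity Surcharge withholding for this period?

€0.00

Solidarity Surcharge: YTD €202,020.00 ≥ cap €194,370.00 → €0.00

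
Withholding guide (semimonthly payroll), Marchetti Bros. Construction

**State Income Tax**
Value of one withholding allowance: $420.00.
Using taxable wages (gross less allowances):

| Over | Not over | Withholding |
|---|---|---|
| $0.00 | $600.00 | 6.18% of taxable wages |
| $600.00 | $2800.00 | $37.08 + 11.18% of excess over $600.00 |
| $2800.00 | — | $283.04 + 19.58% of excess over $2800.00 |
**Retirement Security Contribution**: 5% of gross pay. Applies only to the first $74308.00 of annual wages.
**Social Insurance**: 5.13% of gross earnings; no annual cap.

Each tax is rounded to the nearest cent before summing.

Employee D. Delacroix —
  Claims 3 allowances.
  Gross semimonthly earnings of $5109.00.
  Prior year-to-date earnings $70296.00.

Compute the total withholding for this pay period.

State Income Tax: taxable = $5109.00 − 3×$420.00 = $3849.00
  $283.04 + 19.58% × ($3849.00 − $2800.00) = $283.04 + 19.58% × $1049.00 = $488.43
Retirement Security Contribution: cap $74308.00 − YTD $70296.00 = $4012.00 subject; 5% × $4012.00 = $200.60
Social Insurance: 5.13% × $5109.00 = $262.09
Total: $488.43 + $200.60 + $262.09 = $951.12

$951.12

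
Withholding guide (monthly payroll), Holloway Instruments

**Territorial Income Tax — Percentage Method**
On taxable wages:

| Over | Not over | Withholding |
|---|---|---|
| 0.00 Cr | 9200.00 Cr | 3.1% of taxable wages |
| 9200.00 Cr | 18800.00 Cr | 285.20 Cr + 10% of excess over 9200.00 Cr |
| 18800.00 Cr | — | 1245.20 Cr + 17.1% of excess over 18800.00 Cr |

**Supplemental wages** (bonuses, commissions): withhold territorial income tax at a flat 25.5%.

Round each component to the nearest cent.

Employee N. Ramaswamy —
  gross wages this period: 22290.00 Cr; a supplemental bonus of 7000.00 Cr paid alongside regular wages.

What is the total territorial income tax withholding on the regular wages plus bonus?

Territorial Income Tax: taxable = 22290.00 Cr
  1245.20 Cr + 17.1% × (22290.00 Cr − 18800.00 Cr) = 1245.20 Cr + 17.1% × 3490.00 Cr = 1841.99 Cr
Supplemental (25.5% flat on bonus): 25.5% × 7000.00 Cr = 1785.00 Cr
Total territorial income tax: 1841.99 Cr + 1785.00 Cr = 3626.99 Cr

3626.99 Cr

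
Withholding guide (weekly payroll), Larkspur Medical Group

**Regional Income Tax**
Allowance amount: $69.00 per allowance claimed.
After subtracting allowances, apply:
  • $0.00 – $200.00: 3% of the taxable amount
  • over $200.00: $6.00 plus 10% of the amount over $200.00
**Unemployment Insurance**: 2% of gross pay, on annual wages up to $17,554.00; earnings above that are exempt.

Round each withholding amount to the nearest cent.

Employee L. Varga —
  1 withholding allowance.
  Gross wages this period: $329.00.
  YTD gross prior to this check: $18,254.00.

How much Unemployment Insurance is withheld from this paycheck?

$0.00

Unemployment Insurance: YTD $18,254.00 ≥ cap $17,554.00 → $0.00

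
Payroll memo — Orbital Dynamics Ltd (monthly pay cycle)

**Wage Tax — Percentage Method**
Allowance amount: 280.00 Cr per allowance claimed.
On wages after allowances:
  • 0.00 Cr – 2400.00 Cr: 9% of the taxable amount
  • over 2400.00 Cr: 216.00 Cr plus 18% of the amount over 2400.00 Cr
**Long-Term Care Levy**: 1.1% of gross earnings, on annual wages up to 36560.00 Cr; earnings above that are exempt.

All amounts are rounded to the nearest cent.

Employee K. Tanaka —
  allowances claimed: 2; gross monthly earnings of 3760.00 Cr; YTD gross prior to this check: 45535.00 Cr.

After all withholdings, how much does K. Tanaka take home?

Wage Tax: taxable = 3760.00 Cr − 2×280.00 Cr = 3200.00 Cr
  216.00 Cr + 18% × (3200.00 Cr − 2400.00 Cr) = 216.00 Cr + 18% × 800.00 Cr = 360.00 Cr
Long-Term Care Levy: YTD 45535.00 Cr ≥ cap 36560.00 Cr → 0.00 Cr
Total withheld: 360.00 Cr + 0.00 Cr = 360.00 Cr
Net pay: 3760.00 Cr − 360.00 Cr = 3400.00 Cr

3400.00 Cr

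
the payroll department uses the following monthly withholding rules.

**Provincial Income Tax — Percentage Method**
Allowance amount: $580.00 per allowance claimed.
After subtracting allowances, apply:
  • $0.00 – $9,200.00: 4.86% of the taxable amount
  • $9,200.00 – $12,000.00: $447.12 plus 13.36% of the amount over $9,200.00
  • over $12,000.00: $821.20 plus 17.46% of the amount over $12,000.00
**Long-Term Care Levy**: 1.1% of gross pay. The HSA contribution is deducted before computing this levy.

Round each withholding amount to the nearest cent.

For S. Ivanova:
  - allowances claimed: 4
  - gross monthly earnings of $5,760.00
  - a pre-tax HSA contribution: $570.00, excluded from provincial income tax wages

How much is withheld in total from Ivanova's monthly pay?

$196.57

Provincial Income Tax: taxable = $5,760.00 − $570.00 − 4×$580.00 = $2,870.00
  4.86% × $2,870.00 = $139.48
Long-Term Care Levy: 1.1% × $5,190.00 = $57.09
Total: $139.48 + $57.09 = $196.57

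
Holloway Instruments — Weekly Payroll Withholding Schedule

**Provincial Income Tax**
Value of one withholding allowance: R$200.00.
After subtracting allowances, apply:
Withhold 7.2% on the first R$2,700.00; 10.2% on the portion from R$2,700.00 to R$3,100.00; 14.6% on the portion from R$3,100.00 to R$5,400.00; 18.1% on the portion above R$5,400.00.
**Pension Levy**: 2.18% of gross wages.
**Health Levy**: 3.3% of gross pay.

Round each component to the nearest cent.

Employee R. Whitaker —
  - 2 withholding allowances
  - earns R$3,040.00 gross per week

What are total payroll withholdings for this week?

Provincial Income Tax: taxable = R$3,040.00 − 2×R$200.00 = R$2,640.00
  7.2% × R$2,640.00 = R$190.08
Pension Levy: 2.18% × R$3,040.00 = R$66.27
Health Levy: 3.3% × R$3,040.00 = R$100.32
Total: R$190.08 + R$66.27 + R$100.32 = R$356.67

R$356.67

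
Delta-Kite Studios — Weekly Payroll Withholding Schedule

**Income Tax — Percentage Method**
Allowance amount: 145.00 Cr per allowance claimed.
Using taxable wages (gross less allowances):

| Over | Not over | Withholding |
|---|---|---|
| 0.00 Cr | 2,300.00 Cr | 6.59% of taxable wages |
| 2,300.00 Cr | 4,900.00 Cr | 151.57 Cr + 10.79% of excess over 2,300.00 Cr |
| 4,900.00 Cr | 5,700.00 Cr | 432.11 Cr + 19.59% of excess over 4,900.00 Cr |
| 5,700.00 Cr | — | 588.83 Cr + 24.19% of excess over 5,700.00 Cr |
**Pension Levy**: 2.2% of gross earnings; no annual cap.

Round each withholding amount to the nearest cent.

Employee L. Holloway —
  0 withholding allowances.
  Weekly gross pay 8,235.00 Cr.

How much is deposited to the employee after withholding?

6,851.78 Cr

Income Tax: taxable = 8,235.00 Cr
  588.83 Cr + 24.19% × (8,235.00 Cr − 5,700.00 Cr) = 588.83 Cr + 24.19% × 2,535.00 Cr = 1,202.05 Cr
Pension Levy: 2.2% × 8,235.00 Cr = 181.17 Cr
Total withheld: 1,202.05 Cr + 181.17 Cr = 1,383.22 Cr
Net pay: 8,235.00 Cr − 1,383.22 Cr = 6,851.78 Cr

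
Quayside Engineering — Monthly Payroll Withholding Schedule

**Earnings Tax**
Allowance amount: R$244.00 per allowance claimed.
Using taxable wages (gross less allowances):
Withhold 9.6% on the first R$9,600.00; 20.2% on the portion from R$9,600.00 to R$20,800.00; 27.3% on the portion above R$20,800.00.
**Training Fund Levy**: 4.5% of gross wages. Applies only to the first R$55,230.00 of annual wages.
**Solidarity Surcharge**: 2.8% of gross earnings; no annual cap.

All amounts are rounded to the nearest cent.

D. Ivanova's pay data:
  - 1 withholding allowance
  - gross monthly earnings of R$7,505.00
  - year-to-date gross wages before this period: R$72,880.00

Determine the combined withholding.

Earnings Tax: taxable = R$7,505.00 − 1×R$244.00 = R$7,261.00
  9.6% × R$7,261.00 = R$697.06
Training Fund Levy: YTD R$72,880.00 ≥ cap R$55,230.00 → R$0.00
Solidarity Surcharge: 2.8% × R$7,505.00 = R$210.14
Total: R$697.06 + R$0.00 + R$210.14 = R$907.20

R$907.20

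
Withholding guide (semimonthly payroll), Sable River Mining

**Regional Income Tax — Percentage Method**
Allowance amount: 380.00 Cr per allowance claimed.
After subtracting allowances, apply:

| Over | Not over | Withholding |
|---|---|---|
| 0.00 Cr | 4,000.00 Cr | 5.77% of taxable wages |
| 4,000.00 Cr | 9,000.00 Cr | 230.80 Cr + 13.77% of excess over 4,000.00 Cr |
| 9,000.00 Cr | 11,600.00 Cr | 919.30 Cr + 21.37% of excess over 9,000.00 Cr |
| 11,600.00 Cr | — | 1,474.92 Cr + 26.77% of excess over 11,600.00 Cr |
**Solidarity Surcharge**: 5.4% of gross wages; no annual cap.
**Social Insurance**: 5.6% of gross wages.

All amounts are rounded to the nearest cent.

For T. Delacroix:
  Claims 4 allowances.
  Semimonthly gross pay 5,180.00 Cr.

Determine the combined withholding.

780.98 Cr

Regional Income Tax: taxable = 5,180.00 Cr − 4×380.00 Cr = 3,660.00 Cr
  5.77% × 3,660.00 Cr = 211.18 Cr
Solidarity Surcharge: 5.4% × 5,180.00 Cr = 279.72 Cr
Social Insurance: 5.6% × 5,180.00 Cr = 290.08 Cr
Total: 211.18 Cr + 279.72 Cr + 290.08 Cr = 780.98 Cr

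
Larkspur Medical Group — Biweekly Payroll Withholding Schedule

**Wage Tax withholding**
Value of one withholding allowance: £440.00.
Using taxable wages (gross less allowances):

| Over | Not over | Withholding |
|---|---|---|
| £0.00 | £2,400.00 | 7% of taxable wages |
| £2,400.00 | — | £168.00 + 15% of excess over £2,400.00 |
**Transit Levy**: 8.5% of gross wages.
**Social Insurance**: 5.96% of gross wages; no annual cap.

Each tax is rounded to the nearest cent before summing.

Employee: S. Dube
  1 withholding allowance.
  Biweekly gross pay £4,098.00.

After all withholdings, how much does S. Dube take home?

£3,148.73

Wage Tax: taxable = £4,098.00 − 1×£440.00 = £3,658.00
  £168.00 + 15% × (£3,658.00 − £2,400.00) = £168.00 + 15% × £1,258.00 = £356.70
Transit Levy: 8.5% × £4,098.00 = £348.33
Social Insurance: 5.96% × £4,098.00 = £244.24
Total withheld: £356.70 + £348.33 + £244.24 = £949.27
Net pay: £4,098.00 − £949.27 = £3,148.73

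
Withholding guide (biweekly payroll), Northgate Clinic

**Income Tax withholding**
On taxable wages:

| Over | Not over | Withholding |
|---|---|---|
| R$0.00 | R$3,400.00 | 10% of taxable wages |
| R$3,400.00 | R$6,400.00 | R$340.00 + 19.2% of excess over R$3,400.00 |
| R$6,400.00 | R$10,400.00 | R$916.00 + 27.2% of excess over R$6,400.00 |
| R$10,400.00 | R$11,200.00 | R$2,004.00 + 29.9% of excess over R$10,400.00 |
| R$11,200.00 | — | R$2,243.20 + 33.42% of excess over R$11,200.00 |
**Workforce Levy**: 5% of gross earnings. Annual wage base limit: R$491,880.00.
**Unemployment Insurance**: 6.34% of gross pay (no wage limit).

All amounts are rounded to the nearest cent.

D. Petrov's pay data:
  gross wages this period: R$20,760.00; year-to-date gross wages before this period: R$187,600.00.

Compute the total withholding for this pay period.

Income Tax: taxable = R$20,760.00
  R$2,243.20 + 33.42% × (R$20,760.00 − R$11,200.00) = R$2,243.20 + 33.42% × R$9,560.00 = R$5,438.15
Workforce Levy: 5% × R$20,760.00 = R$1,038.00
Unemployment Insurance: 6.34% × R$20,760.00 = R$1,316.18
Total: R$5,438.15 + R$1,038.00 + R$1,316.18 = R$7,792.33

R$7,792.33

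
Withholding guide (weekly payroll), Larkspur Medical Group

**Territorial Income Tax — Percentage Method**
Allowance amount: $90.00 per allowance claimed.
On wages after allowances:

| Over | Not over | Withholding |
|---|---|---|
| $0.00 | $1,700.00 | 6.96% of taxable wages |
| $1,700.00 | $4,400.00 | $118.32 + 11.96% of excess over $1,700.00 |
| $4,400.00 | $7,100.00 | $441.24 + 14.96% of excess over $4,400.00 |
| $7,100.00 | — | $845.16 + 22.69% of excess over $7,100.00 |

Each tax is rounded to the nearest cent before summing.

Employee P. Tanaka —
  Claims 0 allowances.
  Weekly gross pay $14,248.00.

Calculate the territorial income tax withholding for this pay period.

Territorial Income Tax: taxable = $14,248.00
  $845.16 + 22.69% × ($14,248.00 − $7,100.00) = $845.16 + 22.69% × $7,148.00 = $2,467.04

$2,467.04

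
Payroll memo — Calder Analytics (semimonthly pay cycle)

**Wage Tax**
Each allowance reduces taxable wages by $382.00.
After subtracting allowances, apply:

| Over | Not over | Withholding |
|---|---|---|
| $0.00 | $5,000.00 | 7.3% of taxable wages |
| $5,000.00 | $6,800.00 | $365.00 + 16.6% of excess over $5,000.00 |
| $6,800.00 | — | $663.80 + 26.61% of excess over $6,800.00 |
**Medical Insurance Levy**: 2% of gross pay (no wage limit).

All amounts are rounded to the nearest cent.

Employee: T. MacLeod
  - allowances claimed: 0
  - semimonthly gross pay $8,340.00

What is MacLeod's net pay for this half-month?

$7,099.61

Wage Tax: taxable = $8,340.00
  $663.80 + 26.61% × ($8,340.00 − $6,800.00) = $663.80 + 26.61% × $1,540.00 = $1,073.59
Medical Insurance Levy: 2% × $8,340.00 = $166.80
Total withheld: $1,073.59 + $166.80 = $1,240.39
Net pay: $8,340.00 − $1,240.39 = $7,099.61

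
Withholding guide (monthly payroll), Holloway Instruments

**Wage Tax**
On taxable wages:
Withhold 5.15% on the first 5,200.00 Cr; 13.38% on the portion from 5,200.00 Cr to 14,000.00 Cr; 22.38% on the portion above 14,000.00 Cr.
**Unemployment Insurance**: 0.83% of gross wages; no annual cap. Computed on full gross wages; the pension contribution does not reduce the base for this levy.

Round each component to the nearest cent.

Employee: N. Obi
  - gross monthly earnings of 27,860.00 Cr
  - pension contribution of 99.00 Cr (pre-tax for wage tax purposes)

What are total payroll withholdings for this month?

4,756.19 Cr

Wage Tax: taxable = 27,860.00 Cr − 99.00 Cr = 27,761.00 Cr
  1,445.24 Cr + 22.38% × (27,761.00 Cr − 14,000.00 Cr) = 1,445.24 Cr + 22.38% × 13,761.00 Cr = 4,524.95 Cr
Unemployment Insurance: 0.83% × 27,860.00 Cr = 231.24 Cr
Total: 4,524.95 Cr + 231.24 Cr = 4,756.19 Cr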